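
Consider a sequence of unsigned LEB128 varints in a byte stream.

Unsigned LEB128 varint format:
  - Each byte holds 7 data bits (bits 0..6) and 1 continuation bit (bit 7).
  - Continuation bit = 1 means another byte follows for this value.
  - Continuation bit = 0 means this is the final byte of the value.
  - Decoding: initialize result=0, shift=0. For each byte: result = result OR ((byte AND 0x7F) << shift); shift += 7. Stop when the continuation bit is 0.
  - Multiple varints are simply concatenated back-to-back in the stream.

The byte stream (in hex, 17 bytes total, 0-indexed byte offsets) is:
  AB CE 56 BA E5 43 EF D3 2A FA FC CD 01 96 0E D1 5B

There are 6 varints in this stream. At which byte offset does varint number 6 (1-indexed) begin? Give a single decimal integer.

Answer: 15

Derivation:
  byte[0]=0xAB cont=1 payload=0x2B=43: acc |= 43<<0 -> acc=43 shift=7
  byte[1]=0xCE cont=1 payload=0x4E=78: acc |= 78<<7 -> acc=10027 shift=14
  byte[2]=0x56 cont=0 payload=0x56=86: acc |= 86<<14 -> acc=1419051 shift=21 [end]
Varint 1: bytes[0:3] = AB CE 56 -> value 1419051 (3 byte(s))
  byte[3]=0xBA cont=1 payload=0x3A=58: acc |= 58<<0 -> acc=58 shift=7
  byte[4]=0xE5 cont=1 payload=0x65=101: acc |= 101<<7 -> acc=12986 shift=14
  byte[5]=0x43 cont=0 payload=0x43=67: acc |= 67<<14 -> acc=1110714 shift=21 [end]
Varint 2: bytes[3:6] = BA E5 43 -> value 1110714 (3 byte(s))
  byte[6]=0xEF cont=1 payload=0x6F=111: acc |= 111<<0 -> acc=111 shift=7
  byte[7]=0xD3 cont=1 payload=0x53=83: acc |= 83<<7 -> acc=10735 shift=14
  byte[8]=0x2A cont=0 payload=0x2A=42: acc |= 42<<14 -> acc=698863 shift=21 [end]
Varint 3: bytes[6:9] = EF D3 2A -> value 698863 (3 byte(s))
  byte[9]=0xFA cont=1 payload=0x7A=122: acc |= 122<<0 -> acc=122 shift=7
  byte[10]=0xFC cont=1 payload=0x7C=124: acc |= 124<<7 -> acc=15994 shift=14
  byte[11]=0xCD cont=1 payload=0x4D=77: acc |= 77<<14 -> acc=1277562 shift=21
  byte[12]=0x01 cont=0 payload=0x01=1: acc |= 1<<21 -> acc=3374714 shift=28 [end]
Varint 4: bytes[9:13] = FA FC CD 01 -> value 3374714 (4 byte(s))
  byte[13]=0x96 cont=1 payload=0x16=22: acc |= 22<<0 -> acc=22 shift=7
  byte[14]=0x0E cont=0 payload=0x0E=14: acc |= 14<<7 -> acc=1814 shift=14 [end]
Varint 5: bytes[13:15] = 96 0E -> value 1814 (2 byte(s))
  byte[15]=0xD1 cont=1 payload=0x51=81: acc |= 81<<0 -> acc=81 shift=7
  byte[16]=0x5B cont=0 payload=0x5B=91: acc |= 91<<7 -> acc=11729 shift=14 [end]
Varint 6: bytes[15:17] = D1 5B -> value 11729 (2 byte(s))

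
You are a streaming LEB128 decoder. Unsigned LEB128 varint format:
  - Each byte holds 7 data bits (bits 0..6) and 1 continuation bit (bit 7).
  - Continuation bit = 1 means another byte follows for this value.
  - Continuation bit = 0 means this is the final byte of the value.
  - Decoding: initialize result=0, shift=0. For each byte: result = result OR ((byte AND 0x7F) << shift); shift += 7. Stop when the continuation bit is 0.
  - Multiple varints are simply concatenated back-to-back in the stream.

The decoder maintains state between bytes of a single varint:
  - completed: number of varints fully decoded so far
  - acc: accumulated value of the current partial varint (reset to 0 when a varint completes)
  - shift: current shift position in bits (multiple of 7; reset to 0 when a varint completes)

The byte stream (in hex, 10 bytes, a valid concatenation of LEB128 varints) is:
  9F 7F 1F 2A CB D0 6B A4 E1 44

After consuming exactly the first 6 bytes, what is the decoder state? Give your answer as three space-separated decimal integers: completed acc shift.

byte[0]=0x9F cont=1 payload=0x1F: acc |= 31<<0 -> completed=0 acc=31 shift=7
byte[1]=0x7F cont=0 payload=0x7F: varint #1 complete (value=16287); reset -> completed=1 acc=0 shift=0
byte[2]=0x1F cont=0 payload=0x1F: varint #2 complete (value=31); reset -> completed=2 acc=0 shift=0
byte[3]=0x2A cont=0 payload=0x2A: varint #3 complete (value=42); reset -> completed=3 acc=0 shift=0
byte[4]=0xCB cont=1 payload=0x4B: acc |= 75<<0 -> completed=3 acc=75 shift=7
byte[5]=0xD0 cont=1 payload=0x50: acc |= 80<<7 -> completed=3 acc=10315 shift=14

Answer: 3 10315 14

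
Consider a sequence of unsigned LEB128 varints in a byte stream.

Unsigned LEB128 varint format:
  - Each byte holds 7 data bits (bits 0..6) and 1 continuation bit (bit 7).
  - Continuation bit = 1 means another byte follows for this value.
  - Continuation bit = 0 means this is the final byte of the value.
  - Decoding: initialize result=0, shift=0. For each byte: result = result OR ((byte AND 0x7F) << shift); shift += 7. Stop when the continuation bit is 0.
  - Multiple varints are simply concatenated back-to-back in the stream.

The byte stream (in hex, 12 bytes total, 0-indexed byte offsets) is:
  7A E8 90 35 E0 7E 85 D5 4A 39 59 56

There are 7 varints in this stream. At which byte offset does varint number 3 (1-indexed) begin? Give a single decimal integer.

  byte[0]=0x7A cont=0 payload=0x7A=122: acc |= 122<<0 -> acc=122 shift=7 [end]
Varint 1: bytes[0:1] = 7A -> value 122 (1 byte(s))
  byte[1]=0xE8 cont=1 payload=0x68=104: acc |= 104<<0 -> acc=104 shift=7
  byte[2]=0x90 cont=1 payload=0x10=16: acc |= 16<<7 -> acc=2152 shift=14
  byte[3]=0x35 cont=0 payload=0x35=53: acc |= 53<<14 -> acc=870504 shift=21 [end]
Varint 2: bytes[1:4] = E8 90 35 -> value 870504 (3 byte(s))
  byte[4]=0xE0 cont=1 payload=0x60=96: acc |= 96<<0 -> acc=96 shift=7
  byte[5]=0x7E cont=0 payload=0x7E=126: acc |= 126<<7 -> acc=16224 shift=14 [end]
Varint 3: bytes[4:6] = E0 7E -> value 16224 (2 byte(s))
  byte[6]=0x85 cont=1 payload=0x05=5: acc |= 5<<0 -> acc=5 shift=7
  byte[7]=0xD5 cont=1 payload=0x55=85: acc |= 85<<7 -> acc=10885 shift=14
  byte[8]=0x4A cont=0 payload=0x4A=74: acc |= 74<<14 -> acc=1223301 shift=21 [end]
Varint 4: bytes[6:9] = 85 D5 4A -> value 1223301 (3 byte(s))
  byte[9]=0x39 cont=0 payload=0x39=57: acc |= 57<<0 -> acc=57 shift=7 [end]
Varint 5: bytes[9:10] = 39 -> value 57 (1 byte(s))
  byte[10]=0x59 cont=0 payload=0x59=89: acc |= 89<<0 -> acc=89 shift=7 [end]
Varint 6: bytes[10:11] = 59 -> value 89 (1 byte(s))
  byte[11]=0x56 cont=0 payload=0x56=86: acc |= 86<<0 -> acc=86 shift=7 [end]
Varint 7: bytes[11:12] = 56 -> value 86 (1 byte(s))

Answer: 4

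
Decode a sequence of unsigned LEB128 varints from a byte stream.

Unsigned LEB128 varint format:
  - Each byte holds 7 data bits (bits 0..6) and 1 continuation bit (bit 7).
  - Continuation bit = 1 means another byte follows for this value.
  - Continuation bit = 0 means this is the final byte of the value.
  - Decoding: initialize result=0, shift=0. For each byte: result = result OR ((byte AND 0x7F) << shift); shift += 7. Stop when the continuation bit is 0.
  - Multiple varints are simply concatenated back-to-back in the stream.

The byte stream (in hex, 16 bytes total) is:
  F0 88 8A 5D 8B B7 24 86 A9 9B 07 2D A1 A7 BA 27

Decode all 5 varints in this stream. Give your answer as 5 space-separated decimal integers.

Answer: 195200112 596875 15127686 45 82744225

Derivation:
  byte[0]=0xF0 cont=1 payload=0x70=112: acc |= 112<<0 -> acc=112 shift=7
  byte[1]=0x88 cont=1 payload=0x08=8: acc |= 8<<7 -> acc=1136 shift=14
  byte[2]=0x8A cont=1 payload=0x0A=10: acc |= 10<<14 -> acc=164976 shift=21
  byte[3]=0x5D cont=0 payload=0x5D=93: acc |= 93<<21 -> acc=195200112 shift=28 [end]
Varint 1: bytes[0:4] = F0 88 8A 5D -> value 195200112 (4 byte(s))
  byte[4]=0x8B cont=1 payload=0x0B=11: acc |= 11<<0 -> acc=11 shift=7
  byte[5]=0xB7 cont=1 payload=0x37=55: acc |= 55<<7 -> acc=7051 shift=14
  byte[6]=0x24 cont=0 payload=0x24=36: acc |= 36<<14 -> acc=596875 shift=21 [end]
Varint 2: bytes[4:7] = 8B B7 24 -> value 596875 (3 byte(s))
  byte[7]=0x86 cont=1 payload=0x06=6: acc |= 6<<0 -> acc=6 shift=7
  byte[8]=0xA9 cont=1 payload=0x29=41: acc |= 41<<7 -> acc=5254 shift=14
  byte[9]=0x9B cont=1 payload=0x1B=27: acc |= 27<<14 -> acc=447622 shift=21
  byte[10]=0x07 cont=0 payload=0x07=7: acc |= 7<<21 -> acc=15127686 shift=28 [end]
Varint 3: bytes[7:11] = 86 A9 9B 07 -> value 15127686 (4 byte(s))
  byte[11]=0x2D cont=0 payload=0x2D=45: acc |= 45<<0 -> acc=45 shift=7 [end]
Varint 4: bytes[11:12] = 2D -> value 45 (1 byte(s))
  byte[12]=0xA1 cont=1 payload=0x21=33: acc |= 33<<0 -> acc=33 shift=7
  byte[13]=0xA7 cont=1 payload=0x27=39: acc |= 39<<7 -> acc=5025 shift=14
  byte[14]=0xBA cont=1 payload=0x3A=58: acc |= 58<<14 -> acc=955297 shift=21
  byte[15]=0x27 cont=0 payload=0x27=39: acc |= 39<<21 -> acc=82744225 shift=28 [end]
Varint 5: bytes[12:16] = A1 A7 BA 27 -> value 82744225 (4 byte(s))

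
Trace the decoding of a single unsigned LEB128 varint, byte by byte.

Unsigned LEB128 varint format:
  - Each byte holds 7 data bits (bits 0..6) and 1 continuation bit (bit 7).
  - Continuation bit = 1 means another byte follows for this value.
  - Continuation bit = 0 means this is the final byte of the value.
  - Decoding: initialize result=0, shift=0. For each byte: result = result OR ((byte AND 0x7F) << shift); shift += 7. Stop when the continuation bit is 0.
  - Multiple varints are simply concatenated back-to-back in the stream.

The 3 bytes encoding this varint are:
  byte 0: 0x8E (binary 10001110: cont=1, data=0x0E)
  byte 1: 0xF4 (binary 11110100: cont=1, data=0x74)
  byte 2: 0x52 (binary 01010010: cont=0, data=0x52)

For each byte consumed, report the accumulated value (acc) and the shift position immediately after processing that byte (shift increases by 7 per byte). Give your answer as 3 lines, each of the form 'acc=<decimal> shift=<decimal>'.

Answer: acc=14 shift=7
acc=14862 shift=14
acc=1358350 shift=21

Derivation:
byte 0=0x8E: payload=0x0E=14, contrib = 14<<0 = 14; acc -> 14, shift -> 7
byte 1=0xF4: payload=0x74=116, contrib = 116<<7 = 14848; acc -> 14862, shift -> 14
byte 2=0x52: payload=0x52=82, contrib = 82<<14 = 1343488; acc -> 1358350, shift -> 21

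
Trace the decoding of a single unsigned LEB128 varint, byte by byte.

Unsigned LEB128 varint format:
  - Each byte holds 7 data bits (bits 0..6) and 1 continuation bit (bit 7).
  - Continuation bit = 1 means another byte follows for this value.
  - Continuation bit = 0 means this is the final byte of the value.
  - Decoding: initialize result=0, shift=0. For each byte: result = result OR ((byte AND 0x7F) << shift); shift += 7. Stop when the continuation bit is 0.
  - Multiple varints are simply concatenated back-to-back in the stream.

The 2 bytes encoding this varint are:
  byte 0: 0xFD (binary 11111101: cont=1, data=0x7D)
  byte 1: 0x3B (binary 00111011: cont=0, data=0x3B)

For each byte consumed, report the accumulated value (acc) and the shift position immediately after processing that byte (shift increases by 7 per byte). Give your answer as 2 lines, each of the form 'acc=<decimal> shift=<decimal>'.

Answer: acc=125 shift=7
acc=7677 shift=14

Derivation:
byte 0=0xFD: payload=0x7D=125, contrib = 125<<0 = 125; acc -> 125, shift -> 7
byte 1=0x3B: payload=0x3B=59, contrib = 59<<7 = 7552; acc -> 7677, shift -> 14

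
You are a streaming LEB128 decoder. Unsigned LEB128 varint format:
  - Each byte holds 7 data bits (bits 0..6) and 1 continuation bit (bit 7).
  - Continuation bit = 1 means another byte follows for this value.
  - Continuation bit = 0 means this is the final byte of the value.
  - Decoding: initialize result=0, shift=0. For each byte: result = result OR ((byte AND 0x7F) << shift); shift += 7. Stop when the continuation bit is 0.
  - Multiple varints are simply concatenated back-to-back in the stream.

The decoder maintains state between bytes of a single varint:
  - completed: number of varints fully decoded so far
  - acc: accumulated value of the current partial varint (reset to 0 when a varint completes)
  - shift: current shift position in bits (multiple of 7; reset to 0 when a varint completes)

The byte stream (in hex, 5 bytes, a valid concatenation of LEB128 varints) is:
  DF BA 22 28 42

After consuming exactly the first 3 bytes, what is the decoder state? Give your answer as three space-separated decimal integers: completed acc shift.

Answer: 1 0 0

Derivation:
byte[0]=0xDF cont=1 payload=0x5F: acc |= 95<<0 -> completed=0 acc=95 shift=7
byte[1]=0xBA cont=1 payload=0x3A: acc |= 58<<7 -> completed=0 acc=7519 shift=14
byte[2]=0x22 cont=0 payload=0x22: varint #1 complete (value=564575); reset -> completed=1 acc=0 shift=0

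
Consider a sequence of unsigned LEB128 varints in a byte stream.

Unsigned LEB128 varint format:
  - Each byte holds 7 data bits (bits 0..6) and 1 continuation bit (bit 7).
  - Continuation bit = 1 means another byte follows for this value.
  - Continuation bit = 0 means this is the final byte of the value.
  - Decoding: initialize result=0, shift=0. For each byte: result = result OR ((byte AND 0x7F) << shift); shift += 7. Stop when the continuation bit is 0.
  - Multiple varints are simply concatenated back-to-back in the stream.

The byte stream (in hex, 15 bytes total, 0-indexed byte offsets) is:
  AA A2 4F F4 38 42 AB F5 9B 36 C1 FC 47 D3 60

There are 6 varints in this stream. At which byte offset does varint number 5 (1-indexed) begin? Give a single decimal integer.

  byte[0]=0xAA cont=1 payload=0x2A=42: acc |= 42<<0 -> acc=42 shift=7
  byte[1]=0xA2 cont=1 payload=0x22=34: acc |= 34<<7 -> acc=4394 shift=14
  byte[2]=0x4F cont=0 payload=0x4F=79: acc |= 79<<14 -> acc=1298730 shift=21 [end]
Varint 1: bytes[0:3] = AA A2 4F -> value 1298730 (3 byte(s))
  byte[3]=0xF4 cont=1 payload=0x74=116: acc |= 116<<0 -> acc=116 shift=7
  byte[4]=0x38 cont=0 payload=0x38=56: acc |= 56<<7 -> acc=7284 shift=14 [end]
Varint 2: bytes[3:5] = F4 38 -> value 7284 (2 byte(s))
  byte[5]=0x42 cont=0 payload=0x42=66: acc |= 66<<0 -> acc=66 shift=7 [end]
Varint 3: bytes[5:6] = 42 -> value 66 (1 byte(s))
  byte[6]=0xAB cont=1 payload=0x2B=43: acc |= 43<<0 -> acc=43 shift=7
  byte[7]=0xF5 cont=1 payload=0x75=117: acc |= 117<<7 -> acc=15019 shift=14
  byte[8]=0x9B cont=1 payload=0x1B=27: acc |= 27<<14 -> acc=457387 shift=21
  byte[9]=0x36 cont=0 payload=0x36=54: acc |= 54<<21 -> acc=113703595 shift=28 [end]
Varint 4: bytes[6:10] = AB F5 9B 36 -> value 113703595 (4 byte(s))
  byte[10]=0xC1 cont=1 payload=0x41=65: acc |= 65<<0 -> acc=65 shift=7
  byte[11]=0xFC cont=1 payload=0x7C=124: acc |= 124<<7 -> acc=15937 shift=14
  byte[12]=0x47 cont=0 payload=0x47=71: acc |= 71<<14 -> acc=1179201 shift=21 [end]
Varint 5: bytes[10:13] = C1 FC 47 -> value 1179201 (3 byte(s))
  byte[13]=0xD3 cont=1 payload=0x53=83: acc |= 83<<0 -> acc=83 shift=7
  byte[14]=0x60 cont=0 payload=0x60=96: acc |= 96<<7 -> acc=12371 shift=14 [end]
Varint 6: bytes[13:15] = D3 60 -> value 12371 (2 byte(s))

Answer: 10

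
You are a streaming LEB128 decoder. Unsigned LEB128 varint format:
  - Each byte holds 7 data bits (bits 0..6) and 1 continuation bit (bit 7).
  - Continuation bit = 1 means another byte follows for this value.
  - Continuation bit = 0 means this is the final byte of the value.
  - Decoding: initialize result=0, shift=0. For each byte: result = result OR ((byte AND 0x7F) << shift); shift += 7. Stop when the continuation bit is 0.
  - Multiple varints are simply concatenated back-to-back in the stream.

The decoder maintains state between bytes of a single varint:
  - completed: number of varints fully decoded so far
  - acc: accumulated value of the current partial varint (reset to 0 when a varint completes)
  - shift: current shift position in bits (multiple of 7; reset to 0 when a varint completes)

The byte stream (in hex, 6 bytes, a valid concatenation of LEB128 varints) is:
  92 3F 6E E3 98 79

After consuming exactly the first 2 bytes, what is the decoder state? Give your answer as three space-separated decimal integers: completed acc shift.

Answer: 1 0 0

Derivation:
byte[0]=0x92 cont=1 payload=0x12: acc |= 18<<0 -> completed=0 acc=18 shift=7
byte[1]=0x3F cont=0 payload=0x3F: varint #1 complete (value=8082); reset -> completed=1 acc=0 shift=0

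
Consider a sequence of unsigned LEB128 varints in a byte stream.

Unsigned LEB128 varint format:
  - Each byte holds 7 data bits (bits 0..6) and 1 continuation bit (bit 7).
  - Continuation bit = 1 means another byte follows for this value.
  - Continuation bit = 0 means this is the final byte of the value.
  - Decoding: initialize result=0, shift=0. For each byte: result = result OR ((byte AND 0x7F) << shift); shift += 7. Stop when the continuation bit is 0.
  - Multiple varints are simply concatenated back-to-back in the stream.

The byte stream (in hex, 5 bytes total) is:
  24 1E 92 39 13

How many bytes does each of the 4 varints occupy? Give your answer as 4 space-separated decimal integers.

  byte[0]=0x24 cont=0 payload=0x24=36: acc |= 36<<0 -> acc=36 shift=7 [end]
Varint 1: bytes[0:1] = 24 -> value 36 (1 byte(s))
  byte[1]=0x1E cont=0 payload=0x1E=30: acc |= 30<<0 -> acc=30 shift=7 [end]
Varint 2: bytes[1:2] = 1E -> value 30 (1 byte(s))
  byte[2]=0x92 cont=1 payload=0x12=18: acc |= 18<<0 -> acc=18 shift=7
  byte[3]=0x39 cont=0 payload=0x39=57: acc |= 57<<7 -> acc=7314 shift=14 [end]
Varint 3: bytes[2:4] = 92 39 -> value 7314 (2 byte(s))
  byte[4]=0x13 cont=0 payload=0x13=19: acc |= 19<<0 -> acc=19 shift=7 [end]
Varint 4: bytes[4:5] = 13 -> value 19 (1 byte(s))

Answer: 1 1 2 1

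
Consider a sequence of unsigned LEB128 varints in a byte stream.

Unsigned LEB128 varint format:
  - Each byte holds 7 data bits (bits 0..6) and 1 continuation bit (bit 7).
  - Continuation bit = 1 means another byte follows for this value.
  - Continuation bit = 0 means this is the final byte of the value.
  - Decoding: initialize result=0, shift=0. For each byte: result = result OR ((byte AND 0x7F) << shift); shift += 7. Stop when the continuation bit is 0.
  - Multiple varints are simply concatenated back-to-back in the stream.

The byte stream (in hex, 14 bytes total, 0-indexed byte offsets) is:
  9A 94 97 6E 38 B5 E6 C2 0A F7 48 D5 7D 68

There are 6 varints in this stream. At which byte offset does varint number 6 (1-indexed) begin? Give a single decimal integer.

  byte[0]=0x9A cont=1 payload=0x1A=26: acc |= 26<<0 -> acc=26 shift=7
  byte[1]=0x94 cont=1 payload=0x14=20: acc |= 20<<7 -> acc=2586 shift=14
  byte[2]=0x97 cont=1 payload=0x17=23: acc |= 23<<14 -> acc=379418 shift=21
  byte[3]=0x6E cont=0 payload=0x6E=110: acc |= 110<<21 -> acc=231066138 shift=28 [end]
Varint 1: bytes[0:4] = 9A 94 97 6E -> value 231066138 (4 byte(s))
  byte[4]=0x38 cont=0 payload=0x38=56: acc |= 56<<0 -> acc=56 shift=7 [end]
Varint 2: bytes[4:5] = 38 -> value 56 (1 byte(s))
  byte[5]=0xB5 cont=1 payload=0x35=53: acc |= 53<<0 -> acc=53 shift=7
  byte[6]=0xE6 cont=1 payload=0x66=102: acc |= 102<<7 -> acc=13109 shift=14
  byte[7]=0xC2 cont=1 payload=0x42=66: acc |= 66<<14 -> acc=1094453 shift=21
  byte[8]=0x0A cont=0 payload=0x0A=10: acc |= 10<<21 -> acc=22065973 shift=28 [end]
Varint 3: bytes[5:9] = B5 E6 C2 0A -> value 22065973 (4 byte(s))
  byte[9]=0xF7 cont=1 payload=0x77=119: acc |= 119<<0 -> acc=119 shift=7
  byte[10]=0x48 cont=0 payload=0x48=72: acc |= 72<<7 -> acc=9335 shift=14 [end]
Varint 4: bytes[9:11] = F7 48 -> value 9335 (2 byte(s))
  byte[11]=0xD5 cont=1 payload=0x55=85: acc |= 85<<0 -> acc=85 shift=7
  byte[12]=0x7D cont=0 payload=0x7D=125: acc |= 125<<7 -> acc=16085 shift=14 [end]
Varint 5: bytes[11:13] = D5 7D -> value 16085 (2 byte(s))
  byte[13]=0x68 cont=0 payload=0x68=104: acc |= 104<<0 -> acc=104 shift=7 [end]
Varint 6: bytes[13:14] = 68 -> value 104 (1 byte(s))

Answer: 13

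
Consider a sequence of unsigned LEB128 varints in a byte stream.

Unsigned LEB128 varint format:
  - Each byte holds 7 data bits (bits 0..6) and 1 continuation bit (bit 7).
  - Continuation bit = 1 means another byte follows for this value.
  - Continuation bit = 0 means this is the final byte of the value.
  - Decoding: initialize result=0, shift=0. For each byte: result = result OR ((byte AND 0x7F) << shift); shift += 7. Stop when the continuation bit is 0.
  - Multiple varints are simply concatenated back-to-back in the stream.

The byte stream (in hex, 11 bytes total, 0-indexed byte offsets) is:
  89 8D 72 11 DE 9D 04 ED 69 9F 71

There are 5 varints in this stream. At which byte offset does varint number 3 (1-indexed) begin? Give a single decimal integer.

Answer: 4

Derivation:
  byte[0]=0x89 cont=1 payload=0x09=9: acc |= 9<<0 -> acc=9 shift=7
  byte[1]=0x8D cont=1 payload=0x0D=13: acc |= 13<<7 -> acc=1673 shift=14
  byte[2]=0x72 cont=0 payload=0x72=114: acc |= 114<<14 -> acc=1869449 shift=21 [end]
Varint 1: bytes[0:3] = 89 8D 72 -> value 1869449 (3 byte(s))
  byte[3]=0x11 cont=0 payload=0x11=17: acc |= 17<<0 -> acc=17 shift=7 [end]
Varint 2: bytes[3:4] = 11 -> value 17 (1 byte(s))
  byte[4]=0xDE cont=1 payload=0x5E=94: acc |= 94<<0 -> acc=94 shift=7
  byte[5]=0x9D cont=1 payload=0x1D=29: acc |= 29<<7 -> acc=3806 shift=14
  byte[6]=0x04 cont=0 payload=0x04=4: acc |= 4<<14 -> acc=69342 shift=21 [end]
Varint 3: bytes[4:7] = DE 9D 04 -> value 69342 (3 byte(s))
  byte[7]=0xED cont=1 payload=0x6D=109: acc |= 109<<0 -> acc=109 shift=7
  byte[8]=0x69 cont=0 payload=0x69=105: acc |= 105<<7 -> acc=13549 shift=14 [end]
Varint 4: bytes[7:9] = ED 69 -> value 13549 (2 byte(s))
  byte[9]=0x9F cont=1 payload=0x1F=31: acc |= 31<<0 -> acc=31 shift=7
  byte[10]=0x71 cont=0 payload=0x71=113: acc |= 113<<7 -> acc=14495 shift=14 [end]
Varint 5: bytes[9:11] = 9F 71 -> value 14495 (2 byte(s))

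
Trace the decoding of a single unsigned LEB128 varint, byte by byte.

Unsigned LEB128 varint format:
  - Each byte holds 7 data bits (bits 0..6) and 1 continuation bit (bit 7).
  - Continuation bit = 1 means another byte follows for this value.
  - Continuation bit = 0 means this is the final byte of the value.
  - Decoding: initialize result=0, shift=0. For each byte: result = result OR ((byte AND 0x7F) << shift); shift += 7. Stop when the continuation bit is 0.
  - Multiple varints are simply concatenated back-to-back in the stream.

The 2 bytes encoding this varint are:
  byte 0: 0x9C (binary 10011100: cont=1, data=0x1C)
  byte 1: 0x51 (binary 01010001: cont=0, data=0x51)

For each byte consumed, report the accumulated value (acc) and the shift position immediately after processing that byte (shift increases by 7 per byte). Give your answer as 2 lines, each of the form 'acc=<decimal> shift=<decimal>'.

byte 0=0x9C: payload=0x1C=28, contrib = 28<<0 = 28; acc -> 28, shift -> 7
byte 1=0x51: payload=0x51=81, contrib = 81<<7 = 10368; acc -> 10396, shift -> 14

Answer: acc=28 shift=7
acc=10396 shift=14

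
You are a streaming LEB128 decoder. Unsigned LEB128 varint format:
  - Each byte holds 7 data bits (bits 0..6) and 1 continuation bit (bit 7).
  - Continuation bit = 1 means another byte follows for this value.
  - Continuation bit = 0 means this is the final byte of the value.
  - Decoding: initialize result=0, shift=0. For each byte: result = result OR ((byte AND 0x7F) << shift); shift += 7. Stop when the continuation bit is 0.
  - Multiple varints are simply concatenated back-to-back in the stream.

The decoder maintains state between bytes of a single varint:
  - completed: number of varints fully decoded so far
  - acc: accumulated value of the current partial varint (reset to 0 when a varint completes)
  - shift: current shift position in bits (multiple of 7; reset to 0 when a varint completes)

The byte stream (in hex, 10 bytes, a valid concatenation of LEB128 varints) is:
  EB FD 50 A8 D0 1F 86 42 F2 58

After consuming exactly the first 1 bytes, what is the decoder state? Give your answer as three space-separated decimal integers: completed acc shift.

byte[0]=0xEB cont=1 payload=0x6B: acc |= 107<<0 -> completed=0 acc=107 shift=7

Answer: 0 107 7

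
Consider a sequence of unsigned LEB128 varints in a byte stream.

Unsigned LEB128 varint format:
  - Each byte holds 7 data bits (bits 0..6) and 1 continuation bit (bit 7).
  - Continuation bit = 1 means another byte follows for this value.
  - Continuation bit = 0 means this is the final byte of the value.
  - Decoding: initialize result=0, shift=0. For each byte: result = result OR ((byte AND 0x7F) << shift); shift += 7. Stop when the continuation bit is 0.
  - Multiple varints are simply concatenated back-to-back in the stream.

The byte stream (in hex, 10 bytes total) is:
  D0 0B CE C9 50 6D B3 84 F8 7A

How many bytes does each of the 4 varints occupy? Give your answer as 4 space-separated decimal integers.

  byte[0]=0xD0 cont=1 payload=0x50=80: acc |= 80<<0 -> acc=80 shift=7
  byte[1]=0x0B cont=0 payload=0x0B=11: acc |= 11<<7 -> acc=1488 shift=14 [end]
Varint 1: bytes[0:2] = D0 0B -> value 1488 (2 byte(s))
  byte[2]=0xCE cont=1 payload=0x4E=78: acc |= 78<<0 -> acc=78 shift=7
  byte[3]=0xC9 cont=1 payload=0x49=73: acc |= 73<<7 -> acc=9422 shift=14
  byte[4]=0x50 cont=0 payload=0x50=80: acc |= 80<<14 -> acc=1320142 shift=21 [end]
Varint 2: bytes[2:5] = CE C9 50 -> value 1320142 (3 byte(s))
  byte[5]=0x6D cont=0 payload=0x6D=109: acc |= 109<<0 -> acc=109 shift=7 [end]
Varint 3: bytes[5:6] = 6D -> value 109 (1 byte(s))
  byte[6]=0xB3 cont=1 payload=0x33=51: acc |= 51<<0 -> acc=51 shift=7
  byte[7]=0x84 cont=1 payload=0x04=4: acc |= 4<<7 -> acc=563 shift=14
  byte[8]=0xF8 cont=1 payload=0x78=120: acc |= 120<<14 -> acc=1966643 shift=21
  byte[9]=0x7A cont=0 payload=0x7A=122: acc |= 122<<21 -> acc=257819187 shift=28 [end]
Varint 4: bytes[6:10] = B3 84 F8 7A -> value 257819187 (4 byte(s))

Answer: 2 3 1 4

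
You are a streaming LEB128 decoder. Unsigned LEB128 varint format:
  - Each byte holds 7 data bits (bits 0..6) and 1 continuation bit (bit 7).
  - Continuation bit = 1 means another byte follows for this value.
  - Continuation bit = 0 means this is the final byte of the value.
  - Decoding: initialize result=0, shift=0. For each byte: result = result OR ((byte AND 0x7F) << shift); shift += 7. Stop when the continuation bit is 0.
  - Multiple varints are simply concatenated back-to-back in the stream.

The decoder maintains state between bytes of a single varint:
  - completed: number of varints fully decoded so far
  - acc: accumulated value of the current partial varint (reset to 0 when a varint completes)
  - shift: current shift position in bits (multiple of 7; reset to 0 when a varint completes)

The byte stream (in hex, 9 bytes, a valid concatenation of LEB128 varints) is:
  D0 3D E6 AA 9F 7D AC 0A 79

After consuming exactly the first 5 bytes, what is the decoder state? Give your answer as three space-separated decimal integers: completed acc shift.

byte[0]=0xD0 cont=1 payload=0x50: acc |= 80<<0 -> completed=0 acc=80 shift=7
byte[1]=0x3D cont=0 payload=0x3D: varint #1 complete (value=7888); reset -> completed=1 acc=0 shift=0
byte[2]=0xE6 cont=1 payload=0x66: acc |= 102<<0 -> completed=1 acc=102 shift=7
byte[3]=0xAA cont=1 payload=0x2A: acc |= 42<<7 -> completed=1 acc=5478 shift=14
byte[4]=0x9F cont=1 payload=0x1F: acc |= 31<<14 -> completed=1 acc=513382 shift=21

Answer: 1 513382 21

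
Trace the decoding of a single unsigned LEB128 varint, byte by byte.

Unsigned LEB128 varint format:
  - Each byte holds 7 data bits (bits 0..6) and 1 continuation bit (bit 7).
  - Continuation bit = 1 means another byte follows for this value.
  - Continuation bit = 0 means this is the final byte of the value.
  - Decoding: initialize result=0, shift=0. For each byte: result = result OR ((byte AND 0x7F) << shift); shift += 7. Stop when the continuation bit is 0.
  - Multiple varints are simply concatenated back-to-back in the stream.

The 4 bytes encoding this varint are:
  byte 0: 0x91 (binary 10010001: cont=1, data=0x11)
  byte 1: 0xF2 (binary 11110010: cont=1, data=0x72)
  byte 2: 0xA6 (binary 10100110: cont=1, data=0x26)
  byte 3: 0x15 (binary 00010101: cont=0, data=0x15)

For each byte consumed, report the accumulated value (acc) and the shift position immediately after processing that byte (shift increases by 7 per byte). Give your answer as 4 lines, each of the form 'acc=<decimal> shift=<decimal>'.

Answer: acc=17 shift=7
acc=14609 shift=14
acc=637201 shift=21
acc=44677393 shift=28

Derivation:
byte 0=0x91: payload=0x11=17, contrib = 17<<0 = 17; acc -> 17, shift -> 7
byte 1=0xF2: payload=0x72=114, contrib = 114<<7 = 14592; acc -> 14609, shift -> 14
byte 2=0xA6: payload=0x26=38, contrib = 38<<14 = 622592; acc -> 637201, shift -> 21
byte 3=0x15: payload=0x15=21, contrib = 21<<21 = 44040192; acc -> 44677393, shift -> 28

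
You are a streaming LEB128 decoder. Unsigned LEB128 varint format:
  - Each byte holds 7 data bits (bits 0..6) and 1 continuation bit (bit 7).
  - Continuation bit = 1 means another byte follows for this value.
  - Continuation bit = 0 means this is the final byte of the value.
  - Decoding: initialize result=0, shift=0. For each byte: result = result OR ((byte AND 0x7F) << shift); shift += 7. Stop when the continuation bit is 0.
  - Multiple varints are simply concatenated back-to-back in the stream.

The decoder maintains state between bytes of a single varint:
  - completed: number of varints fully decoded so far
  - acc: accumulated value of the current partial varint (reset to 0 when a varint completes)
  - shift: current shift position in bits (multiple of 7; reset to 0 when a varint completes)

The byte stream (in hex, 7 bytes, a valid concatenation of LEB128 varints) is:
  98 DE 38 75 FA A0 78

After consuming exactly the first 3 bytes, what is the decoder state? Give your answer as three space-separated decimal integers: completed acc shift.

byte[0]=0x98 cont=1 payload=0x18: acc |= 24<<0 -> completed=0 acc=24 shift=7
byte[1]=0xDE cont=1 payload=0x5E: acc |= 94<<7 -> completed=0 acc=12056 shift=14
byte[2]=0x38 cont=0 payload=0x38: varint #1 complete (value=929560); reset -> completed=1 acc=0 shift=0

Answer: 1 0 0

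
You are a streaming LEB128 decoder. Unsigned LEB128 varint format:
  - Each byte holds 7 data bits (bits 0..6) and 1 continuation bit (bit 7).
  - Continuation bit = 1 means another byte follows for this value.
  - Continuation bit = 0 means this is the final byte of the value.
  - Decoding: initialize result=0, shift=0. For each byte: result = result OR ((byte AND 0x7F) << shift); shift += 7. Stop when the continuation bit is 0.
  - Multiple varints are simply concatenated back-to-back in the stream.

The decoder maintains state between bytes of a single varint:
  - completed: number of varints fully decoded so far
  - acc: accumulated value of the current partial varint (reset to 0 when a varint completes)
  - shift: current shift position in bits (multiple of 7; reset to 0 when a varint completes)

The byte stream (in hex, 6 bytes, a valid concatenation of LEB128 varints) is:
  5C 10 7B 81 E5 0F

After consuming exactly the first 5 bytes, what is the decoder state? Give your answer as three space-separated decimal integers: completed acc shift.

byte[0]=0x5C cont=0 payload=0x5C: varint #1 complete (value=92); reset -> completed=1 acc=0 shift=0
byte[1]=0x10 cont=0 payload=0x10: varint #2 complete (value=16); reset -> completed=2 acc=0 shift=0
byte[2]=0x7B cont=0 payload=0x7B: varint #3 complete (value=123); reset -> completed=3 acc=0 shift=0
byte[3]=0x81 cont=1 payload=0x01: acc |= 1<<0 -> completed=3 acc=1 shift=7
byte[4]=0xE5 cont=1 payload=0x65: acc |= 101<<7 -> completed=3 acc=12929 shift=14

Answer: 3 12929 14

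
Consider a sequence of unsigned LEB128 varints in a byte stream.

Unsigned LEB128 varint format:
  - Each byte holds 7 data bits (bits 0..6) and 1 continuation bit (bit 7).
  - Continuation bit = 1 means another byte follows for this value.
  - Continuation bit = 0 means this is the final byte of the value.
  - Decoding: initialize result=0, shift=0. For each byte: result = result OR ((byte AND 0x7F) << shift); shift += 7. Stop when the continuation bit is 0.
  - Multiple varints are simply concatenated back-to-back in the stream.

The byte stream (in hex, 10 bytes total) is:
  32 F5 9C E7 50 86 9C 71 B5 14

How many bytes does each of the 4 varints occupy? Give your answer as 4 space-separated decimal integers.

  byte[0]=0x32 cont=0 payload=0x32=50: acc |= 50<<0 -> acc=50 shift=7 [end]
Varint 1: bytes[0:1] = 32 -> value 50 (1 byte(s))
  byte[1]=0xF5 cont=1 payload=0x75=117: acc |= 117<<0 -> acc=117 shift=7
  byte[2]=0x9C cont=1 payload=0x1C=28: acc |= 28<<7 -> acc=3701 shift=14
  byte[3]=0xE7 cont=1 payload=0x67=103: acc |= 103<<14 -> acc=1691253 shift=21
  byte[4]=0x50 cont=0 payload=0x50=80: acc |= 80<<21 -> acc=169463413 shift=28 [end]
Varint 2: bytes[1:5] = F5 9C E7 50 -> value 169463413 (4 byte(s))
  byte[5]=0x86 cont=1 payload=0x06=6: acc |= 6<<0 -> acc=6 shift=7
  byte[6]=0x9C cont=1 payload=0x1C=28: acc |= 28<<7 -> acc=3590 shift=14
  byte[7]=0x71 cont=0 payload=0x71=113: acc |= 113<<14 -> acc=1854982 shift=21 [end]
Varint 3: bytes[5:8] = 86 9C 71 -> value 1854982 (3 byte(s))
  byte[8]=0xB5 cont=1 payload=0x35=53: acc |= 53<<0 -> acc=53 shift=7
  byte[9]=0x14 cont=0 payload=0x14=20: acc |= 20<<7 -> acc=2613 shift=14 [end]
Varint 4: bytes[8:10] = B5 14 -> value 2613 (2 byte(s))

Answer: 1 4 3 2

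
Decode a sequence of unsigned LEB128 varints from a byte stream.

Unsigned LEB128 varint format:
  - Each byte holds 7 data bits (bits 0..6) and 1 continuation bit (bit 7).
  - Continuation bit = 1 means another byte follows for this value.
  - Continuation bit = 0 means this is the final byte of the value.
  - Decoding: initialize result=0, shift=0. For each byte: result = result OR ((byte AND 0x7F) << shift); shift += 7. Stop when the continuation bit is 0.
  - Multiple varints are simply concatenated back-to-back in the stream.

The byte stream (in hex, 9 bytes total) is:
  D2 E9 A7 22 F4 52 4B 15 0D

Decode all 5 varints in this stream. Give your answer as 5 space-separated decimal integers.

  byte[0]=0xD2 cont=1 payload=0x52=82: acc |= 82<<0 -> acc=82 shift=7
  byte[1]=0xE9 cont=1 payload=0x69=105: acc |= 105<<7 -> acc=13522 shift=14
  byte[2]=0xA7 cont=1 payload=0x27=39: acc |= 39<<14 -> acc=652498 shift=21
  byte[3]=0x22 cont=0 payload=0x22=34: acc |= 34<<21 -> acc=71955666 shift=28 [end]
Varint 1: bytes[0:4] = D2 E9 A7 22 -> value 71955666 (4 byte(s))
  byte[4]=0xF4 cont=1 payload=0x74=116: acc |= 116<<0 -> acc=116 shift=7
  byte[5]=0x52 cont=0 payload=0x52=82: acc |= 82<<7 -> acc=10612 shift=14 [end]
Varint 2: bytes[4:6] = F4 52 -> value 10612 (2 byte(s))
  byte[6]=0x4B cont=0 payload=0x4B=75: acc |= 75<<0 -> acc=75 shift=7 [end]
Varint 3: bytes[6:7] = 4B -> value 75 (1 byte(s))
  byte[7]=0x15 cont=0 payload=0x15=21: acc |= 21<<0 -> acc=21 shift=7 [end]
Varint 4: bytes[7:8] = 15 -> value 21 (1 byte(s))
  byte[8]=0x0D cont=0 payload=0x0D=13: acc |= 13<<0 -> acc=13 shift=7 [end]
Varint 5: bytes[8:9] = 0D -> value 13 (1 byte(s))

Answer: 71955666 10612 75 21 13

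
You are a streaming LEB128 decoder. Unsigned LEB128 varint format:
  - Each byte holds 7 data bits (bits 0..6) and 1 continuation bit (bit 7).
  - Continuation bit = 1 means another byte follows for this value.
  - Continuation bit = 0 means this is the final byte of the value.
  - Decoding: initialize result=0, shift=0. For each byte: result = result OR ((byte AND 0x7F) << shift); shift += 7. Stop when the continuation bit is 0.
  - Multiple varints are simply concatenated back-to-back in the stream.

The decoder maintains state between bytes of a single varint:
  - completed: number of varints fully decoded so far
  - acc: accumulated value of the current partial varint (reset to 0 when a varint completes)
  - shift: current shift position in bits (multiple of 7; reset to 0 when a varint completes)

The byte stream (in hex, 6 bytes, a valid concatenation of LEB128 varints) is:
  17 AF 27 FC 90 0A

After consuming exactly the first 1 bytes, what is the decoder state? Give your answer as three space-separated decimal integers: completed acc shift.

byte[0]=0x17 cont=0 payload=0x17: varint #1 complete (value=23); reset -> completed=1 acc=0 shift=0

Answer: 1 0 0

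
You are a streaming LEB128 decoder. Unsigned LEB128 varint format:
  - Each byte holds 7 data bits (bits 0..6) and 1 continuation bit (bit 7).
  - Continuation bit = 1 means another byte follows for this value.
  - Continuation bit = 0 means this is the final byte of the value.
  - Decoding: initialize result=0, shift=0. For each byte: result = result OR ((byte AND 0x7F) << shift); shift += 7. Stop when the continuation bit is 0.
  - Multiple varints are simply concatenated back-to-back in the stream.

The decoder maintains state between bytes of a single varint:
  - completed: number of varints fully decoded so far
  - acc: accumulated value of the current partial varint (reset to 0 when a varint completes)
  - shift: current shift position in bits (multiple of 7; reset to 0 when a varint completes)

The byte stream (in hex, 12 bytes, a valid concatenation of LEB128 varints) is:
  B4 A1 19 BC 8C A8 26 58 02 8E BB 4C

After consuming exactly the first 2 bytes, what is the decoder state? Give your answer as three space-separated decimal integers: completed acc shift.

Answer: 0 4276 14

Derivation:
byte[0]=0xB4 cont=1 payload=0x34: acc |= 52<<0 -> completed=0 acc=52 shift=7
byte[1]=0xA1 cont=1 payload=0x21: acc |= 33<<7 -> completed=0 acc=4276 shift=14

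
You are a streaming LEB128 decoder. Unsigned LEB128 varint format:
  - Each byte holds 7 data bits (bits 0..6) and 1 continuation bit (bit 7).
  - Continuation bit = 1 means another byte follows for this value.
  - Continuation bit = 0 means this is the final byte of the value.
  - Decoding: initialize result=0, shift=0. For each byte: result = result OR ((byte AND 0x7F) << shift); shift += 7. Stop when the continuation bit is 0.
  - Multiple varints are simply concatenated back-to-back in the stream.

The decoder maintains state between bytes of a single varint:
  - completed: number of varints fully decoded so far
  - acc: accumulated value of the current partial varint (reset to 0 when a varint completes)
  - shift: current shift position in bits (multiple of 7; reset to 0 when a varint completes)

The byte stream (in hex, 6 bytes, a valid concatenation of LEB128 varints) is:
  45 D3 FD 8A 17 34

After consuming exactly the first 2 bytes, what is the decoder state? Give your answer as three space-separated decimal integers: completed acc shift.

byte[0]=0x45 cont=0 payload=0x45: varint #1 complete (value=69); reset -> completed=1 acc=0 shift=0
byte[1]=0xD3 cont=1 payload=0x53: acc |= 83<<0 -> completed=1 acc=83 shift=7

Answer: 1 83 7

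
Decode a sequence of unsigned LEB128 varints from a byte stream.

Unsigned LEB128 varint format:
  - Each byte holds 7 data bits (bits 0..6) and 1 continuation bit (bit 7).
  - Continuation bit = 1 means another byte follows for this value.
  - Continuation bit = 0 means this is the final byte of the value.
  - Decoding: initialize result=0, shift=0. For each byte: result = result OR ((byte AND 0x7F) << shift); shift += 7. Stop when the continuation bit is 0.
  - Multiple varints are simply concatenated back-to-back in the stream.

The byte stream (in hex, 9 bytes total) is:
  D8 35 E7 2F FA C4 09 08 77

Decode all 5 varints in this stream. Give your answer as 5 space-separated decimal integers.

Answer: 6872 6119 156282 8 119

Derivation:
  byte[0]=0xD8 cont=1 payload=0x58=88: acc |= 88<<0 -> acc=88 shift=7
  byte[1]=0x35 cont=0 payload=0x35=53: acc |= 53<<7 -> acc=6872 shift=14 [end]
Varint 1: bytes[0:2] = D8 35 -> value 6872 (2 byte(s))
  byte[2]=0xE7 cont=1 payload=0x67=103: acc |= 103<<0 -> acc=103 shift=7
  byte[3]=0x2F cont=0 payload=0x2F=47: acc |= 47<<7 -> acc=6119 shift=14 [end]
Varint 2: bytes[2:4] = E7 2F -> value 6119 (2 byte(s))
  byte[4]=0xFA cont=1 payload=0x7A=122: acc |= 122<<0 -> acc=122 shift=7
  byte[5]=0xC4 cont=1 payload=0x44=68: acc |= 68<<7 -> acc=8826 shift=14
  byte[6]=0x09 cont=0 payload=0x09=9: acc |= 9<<14 -> acc=156282 shift=21 [end]
Varint 3: bytes[4:7] = FA C4 09 -> value 156282 (3 byte(s))
  byte[7]=0x08 cont=0 payload=0x08=8: acc |= 8<<0 -> acc=8 shift=7 [end]
Varint 4: bytes[7:8] = 08 -> value 8 (1 byte(s))
  byte[8]=0x77 cont=0 payload=0x77=119: acc |= 119<<0 -> acc=119 shift=7 [end]
Varint 5: bytes[8:9] = 77 -> value 119 (1 byte(s))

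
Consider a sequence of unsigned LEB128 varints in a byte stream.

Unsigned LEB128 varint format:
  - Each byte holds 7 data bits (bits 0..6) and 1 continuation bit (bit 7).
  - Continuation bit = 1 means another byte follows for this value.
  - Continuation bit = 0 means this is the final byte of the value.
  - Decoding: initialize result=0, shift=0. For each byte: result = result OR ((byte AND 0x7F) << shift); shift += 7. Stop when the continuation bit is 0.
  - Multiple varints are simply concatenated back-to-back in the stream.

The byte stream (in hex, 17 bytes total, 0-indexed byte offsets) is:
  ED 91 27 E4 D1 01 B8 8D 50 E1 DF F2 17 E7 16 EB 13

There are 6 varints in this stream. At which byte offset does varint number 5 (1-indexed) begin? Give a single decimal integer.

Answer: 13

Derivation:
  byte[0]=0xED cont=1 payload=0x6D=109: acc |= 109<<0 -> acc=109 shift=7
  byte[1]=0x91 cont=1 payload=0x11=17: acc |= 17<<7 -> acc=2285 shift=14
  byte[2]=0x27 cont=0 payload=0x27=39: acc |= 39<<14 -> acc=641261 shift=21 [end]
Varint 1: bytes[0:3] = ED 91 27 -> value 641261 (3 byte(s))
  byte[3]=0xE4 cont=1 payload=0x64=100: acc |= 100<<0 -> acc=100 shift=7
  byte[4]=0xD1 cont=1 payload=0x51=81: acc |= 81<<7 -> acc=10468 shift=14
  byte[5]=0x01 cont=0 payload=0x01=1: acc |= 1<<14 -> acc=26852 shift=21 [end]
Varint 2: bytes[3:6] = E4 D1 01 -> value 26852 (3 byte(s))
  byte[6]=0xB8 cont=1 payload=0x38=56: acc |= 56<<0 -> acc=56 shift=7
  byte[7]=0x8D cont=1 payload=0x0D=13: acc |= 13<<7 -> acc=1720 shift=14
  byte[8]=0x50 cont=0 payload=0x50=80: acc |= 80<<14 -> acc=1312440 shift=21 [end]
Varint 3: bytes[6:9] = B8 8D 50 -> value 1312440 (3 byte(s))
  byte[9]=0xE1 cont=1 payload=0x61=97: acc |= 97<<0 -> acc=97 shift=7
  byte[10]=0xDF cont=1 payload=0x5F=95: acc |= 95<<7 -> acc=12257 shift=14
  byte[11]=0xF2 cont=1 payload=0x72=114: acc |= 114<<14 -> acc=1880033 shift=21
  byte[12]=0x17 cont=0 payload=0x17=23: acc |= 23<<21 -> acc=50114529 shift=28 [end]
Varint 4: bytes[9:13] = E1 DF F2 17 -> value 50114529 (4 byte(s))
  byte[13]=0xE7 cont=1 payload=0x67=103: acc |= 103<<0 -> acc=103 shift=7
  byte[14]=0x16 cont=0 payload=0x16=22: acc |= 22<<7 -> acc=2919 shift=14 [end]
Varint 5: bytes[13:15] = E7 16 -> value 2919 (2 byte(s))
  byte[15]=0xEB cont=1 payload=0x6B=107: acc |= 107<<0 -> acc=107 shift=7
  byte[16]=0x13 cont=0 payload=0x13=19: acc |= 19<<7 -> acc=2539 shift=14 [end]
Varint 6: bytes[15:17] = EB 13 -> value 2539 (2 byte(s))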